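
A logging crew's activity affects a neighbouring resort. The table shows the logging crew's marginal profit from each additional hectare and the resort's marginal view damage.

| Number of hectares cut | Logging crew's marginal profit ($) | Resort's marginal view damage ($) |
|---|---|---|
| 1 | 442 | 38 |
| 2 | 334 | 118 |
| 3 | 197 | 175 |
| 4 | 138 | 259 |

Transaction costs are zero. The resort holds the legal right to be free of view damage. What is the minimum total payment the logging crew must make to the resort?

$331

Efficient level: marginal profit ≥ marginal view damage through level 3, so k* = 3.
With the resort holding the right, the logging crew must at least compensate total damage at k*: 38 + 118 + 175 = 331.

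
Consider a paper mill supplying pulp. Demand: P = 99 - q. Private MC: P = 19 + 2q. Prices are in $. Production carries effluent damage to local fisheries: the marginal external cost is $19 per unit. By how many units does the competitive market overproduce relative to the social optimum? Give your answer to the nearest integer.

6 units

Market equilibrium (private): 19 + 2q = 99 - q → q_m = 26.6667.
Social marginal cost = private MC + MEC = 38 + 2q.
Set SMC = demand: 38 + 2q = 99 - q → q* = 20.3333.
Gap = |26.6667 − 20.3333| = 6.3334.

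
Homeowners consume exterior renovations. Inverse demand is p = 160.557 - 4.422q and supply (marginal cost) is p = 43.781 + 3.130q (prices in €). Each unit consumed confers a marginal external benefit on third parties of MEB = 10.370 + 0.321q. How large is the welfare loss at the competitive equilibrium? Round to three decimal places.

Market equilibrium (private): 43.781 + 3.130q = 160.557 - 4.422q → q_m = 15.4629.
Social marginal benefit = demand + MEB = 170.927 - 4.101q.
Set SMB = MC: 170.927 - 4.101q = 43.781 + 3.130q → q* = 17.5835.
Between q* and q_m the wedge SMB − MC runs linearly from 0 to MEB(q_m), so the loss is a triangle.
DWL = ½ × 2.1206 × 15.3336 = 16.2582.

DWL = €16.258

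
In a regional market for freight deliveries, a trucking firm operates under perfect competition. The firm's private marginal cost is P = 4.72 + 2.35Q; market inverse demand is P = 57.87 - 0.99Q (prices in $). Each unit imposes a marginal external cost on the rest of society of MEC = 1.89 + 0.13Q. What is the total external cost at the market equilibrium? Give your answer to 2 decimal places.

Market equilibrium (private): 4.72 + 2.35Q = 57.87 - 0.99Q → Q_m = 15.9132.
Total external cost = ∫₀^{Q_m} (1.89 + 0.13Q) dQ = 1.89×15.9132 + ½×0.13×15.9132² = 46.5359.

$46.54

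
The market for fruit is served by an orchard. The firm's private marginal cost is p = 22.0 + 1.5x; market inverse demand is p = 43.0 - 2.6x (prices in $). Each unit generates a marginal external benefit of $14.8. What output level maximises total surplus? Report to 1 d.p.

Social marginal cost = private MC − MEB = 7.2 + 1.5x.
Set SMC = demand: 7.2 + 1.5x = 43.0 - 2.6x → x* = 8.7317.

x* = 8.7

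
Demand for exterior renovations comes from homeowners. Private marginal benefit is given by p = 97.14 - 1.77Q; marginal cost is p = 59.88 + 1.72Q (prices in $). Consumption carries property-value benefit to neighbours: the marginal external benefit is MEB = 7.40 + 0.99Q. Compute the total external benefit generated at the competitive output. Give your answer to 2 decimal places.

Market equilibrium (private): 59.88 + 1.72Q = 97.14 - 1.77Q → Q_m = 10.6762.
Total external benefit = ∫₀^{Q_m} (7.40 + 0.99Q) dQ = 7.40×10.6762 + ½×0.99×10.6762² = 135.4246.

$135.42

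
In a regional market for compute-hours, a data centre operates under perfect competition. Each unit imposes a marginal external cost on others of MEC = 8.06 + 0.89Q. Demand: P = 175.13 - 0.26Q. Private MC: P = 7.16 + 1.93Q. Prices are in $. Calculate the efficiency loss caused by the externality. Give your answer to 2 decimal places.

Market equilibrium (private): 7.16 + 1.93Q = 175.13 - 0.26Q → Q_m = 76.6986.
Social marginal cost = private MC + MEC = 15.22 + 2.82Q.
Set SMC = demand: 15.22 + 2.82Q = 175.13 - 0.26Q → Q* = 51.9188.
Height of the DWL triangle at Q_m is SMC(Q_m) − demand(Q_m) = MEC(Q_m) = 76.3218.
DWL = ½ × 24.7798 × 76.3218 = 945.6195.

DWL = $945.62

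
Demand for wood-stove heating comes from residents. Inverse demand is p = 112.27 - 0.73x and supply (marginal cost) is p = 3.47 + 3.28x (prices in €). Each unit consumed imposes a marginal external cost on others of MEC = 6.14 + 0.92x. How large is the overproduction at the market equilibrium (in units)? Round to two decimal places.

6.31 units

Market equilibrium (private): 3.47 + 3.28x = 112.27 - 0.73x → x_m = 27.1322.
Social marginal benefit = demand − MEC = 106.13 - 1.65x.
Set SMB = MC: 106.13 - 1.65x = 3.47 + 3.28x → x* = 20.8235.
Gap = |27.1322 − 20.8235| = 6.3087.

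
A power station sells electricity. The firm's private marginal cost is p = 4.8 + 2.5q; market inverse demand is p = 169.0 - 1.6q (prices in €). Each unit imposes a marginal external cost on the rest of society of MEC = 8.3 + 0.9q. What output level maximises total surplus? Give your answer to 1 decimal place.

q* = 31.2

Social marginal cost = private MC + MEC = 13.1 + 3.4q.
Set SMC = demand: 13.1 + 3.4q = 169.0 - 1.6q → q* = 31.1800.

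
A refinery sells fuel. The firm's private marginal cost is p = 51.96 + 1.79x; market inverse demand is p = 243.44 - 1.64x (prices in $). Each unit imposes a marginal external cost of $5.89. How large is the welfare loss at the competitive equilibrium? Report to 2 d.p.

Market equilibrium (private): 51.96 + 1.79x = 243.44 - 1.64x → x_m = 55.8251.
Social marginal cost = private MC + MEC = 57.85 + 1.79x.
Set SMC = demand: 57.85 + 1.79x = 243.44 - 1.64x → x* = 54.1079.
The loss is the area between SMC and demand from x* to x_m; with linear curves that's a triangle of height MEC(x_m).
DWL = ½ × 1.7172 × 5.8900 = 5.0572.

DWL = $5.06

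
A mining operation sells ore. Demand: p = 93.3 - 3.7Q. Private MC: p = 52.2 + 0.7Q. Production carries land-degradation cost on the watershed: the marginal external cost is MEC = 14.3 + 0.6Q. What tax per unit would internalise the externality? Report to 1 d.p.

tax = 17.5 per unit

Social marginal cost = private MC + MEC = 66.5 + 1.3Q.
Set SMC = demand: 66.5 + 1.3Q = 93.3 - 3.7Q → Q* = 5.3600.
The Pigouvian tax equals MEC at Q*: 14.3 + 0.6×5.3600 = 17.5160.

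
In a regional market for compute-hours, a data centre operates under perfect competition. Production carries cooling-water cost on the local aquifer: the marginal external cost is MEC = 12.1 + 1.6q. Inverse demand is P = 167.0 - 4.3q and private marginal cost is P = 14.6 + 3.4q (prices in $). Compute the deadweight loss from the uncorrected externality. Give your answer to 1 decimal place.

Market equilibrium (private): 14.6 + 3.4q = 167.0 - 4.3q → q_m = 19.7922.
Social marginal cost = private MC + MEC = 26.7 + 5.0q.
Set SMC = demand: 26.7 + 5.0q = 167.0 - 4.3q → q* = 15.0860.
The loss is the area between SMC and demand from q* to q_m; with linear curves that's a triangle of height MEC(q_m).
DWL = ½ × 4.7062 × 43.7675 = 102.9893.

DWL = $103.0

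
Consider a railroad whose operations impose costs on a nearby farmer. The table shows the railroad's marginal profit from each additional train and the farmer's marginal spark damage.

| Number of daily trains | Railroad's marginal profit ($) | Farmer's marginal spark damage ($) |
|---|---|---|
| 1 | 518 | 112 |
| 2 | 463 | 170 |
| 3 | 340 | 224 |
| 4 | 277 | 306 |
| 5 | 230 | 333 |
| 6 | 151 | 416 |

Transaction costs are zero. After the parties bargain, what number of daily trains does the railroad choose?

Bargaining reaches the level where marginal profit last exceeds marginal spark damage.
That holds through level 3 (340 ≥ 224) but not at 4 (277 < 306).

3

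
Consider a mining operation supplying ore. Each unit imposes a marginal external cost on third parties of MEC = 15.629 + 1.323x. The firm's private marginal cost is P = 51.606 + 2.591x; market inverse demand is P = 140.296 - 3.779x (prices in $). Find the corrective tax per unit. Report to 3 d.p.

Social marginal cost = private MC + MEC = 67.235 + 3.914x.
Set SMC = demand: 67.235 + 3.914x = 140.296 - 3.779x → x* = 9.4971.
The Pigouvian tax equals MEC at x*: 15.629 + 1.323×9.4971 = 28.1937.

tax = $28.194 per unit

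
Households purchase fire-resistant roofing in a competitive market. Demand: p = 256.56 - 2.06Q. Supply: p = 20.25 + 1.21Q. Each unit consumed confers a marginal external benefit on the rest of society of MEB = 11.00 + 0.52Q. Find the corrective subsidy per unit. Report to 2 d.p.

subsidy = 57.76 per unit

Social marginal benefit = demand + MEB = 267.56 - 1.54Q.
Set SMB = MC: 267.56 - 1.54Q = 20.25 + 1.21Q → Q* = 89.9309.
The Pigouvian subsidy equals MEB at Q*: 11.00 + 0.52×89.9309 = 57.7641.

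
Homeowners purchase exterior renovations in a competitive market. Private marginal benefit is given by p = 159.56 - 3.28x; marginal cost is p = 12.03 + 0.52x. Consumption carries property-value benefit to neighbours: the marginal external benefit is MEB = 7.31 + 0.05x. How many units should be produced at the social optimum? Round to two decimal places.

Social marginal benefit = demand + MEB = 166.87 - 3.23x.
Set SMB = MC: 166.87 - 3.23x = 12.03 + 0.52x → x* = 41.2907.

x* = 41.29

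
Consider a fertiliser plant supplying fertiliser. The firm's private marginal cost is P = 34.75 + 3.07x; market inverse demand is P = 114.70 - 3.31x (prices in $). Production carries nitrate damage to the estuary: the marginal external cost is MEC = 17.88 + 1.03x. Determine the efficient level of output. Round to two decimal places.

x* = 8.38

Social marginal cost = private MC + MEC = 52.63 + 4.10x.
Set SMC = demand: 52.63 + 4.10x = 114.70 - 3.31x → x* = 8.3765.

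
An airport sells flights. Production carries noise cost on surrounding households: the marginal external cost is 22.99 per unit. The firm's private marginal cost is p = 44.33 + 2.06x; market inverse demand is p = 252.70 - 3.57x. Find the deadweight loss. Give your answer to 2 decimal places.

Market equilibrium (private): 44.33 + 2.06x = 252.70 - 3.57x → x_m = 37.0107.
Social marginal cost = private MC + MEC = 67.32 + 2.06x.
Set SMC = demand: 67.32 + 2.06x = 252.70 - 3.57x → x* = 32.9272.
Height of the DWL triangle at x_m is SMC(x_m) − demand(x_m) = MEC(x_m) = 22.9900.
DWL = ½ × 4.0835 × 22.9900 = 46.9398.

DWL = 46.94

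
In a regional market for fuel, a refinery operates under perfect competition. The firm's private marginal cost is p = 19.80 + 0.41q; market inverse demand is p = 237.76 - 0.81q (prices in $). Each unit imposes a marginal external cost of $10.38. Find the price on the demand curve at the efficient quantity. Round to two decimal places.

Social marginal cost = private MC + MEC = 30.18 + 0.41q.
Set SMC = demand: 30.18 + 0.41q = 237.76 - 0.81q → q* = 170.1475.
Consumer price on the demand curve at q*: 237.76 − 0.81×170.1475 = 99.9405.

P = $99.94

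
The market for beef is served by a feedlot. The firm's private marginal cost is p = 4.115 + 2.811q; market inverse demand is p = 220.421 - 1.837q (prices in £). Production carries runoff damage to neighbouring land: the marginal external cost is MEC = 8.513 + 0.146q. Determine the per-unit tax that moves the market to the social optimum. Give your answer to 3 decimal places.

Social marginal cost = private MC + MEC = 12.628 + 2.957q.
Set SMC = demand: 12.628 + 2.957q = 220.421 - 1.837q → q* = 43.3444.
The Pigouvian tax equals MEC at q*: 8.513 + 0.146×43.3444 = 14.8413.

tax = £14.841 per unit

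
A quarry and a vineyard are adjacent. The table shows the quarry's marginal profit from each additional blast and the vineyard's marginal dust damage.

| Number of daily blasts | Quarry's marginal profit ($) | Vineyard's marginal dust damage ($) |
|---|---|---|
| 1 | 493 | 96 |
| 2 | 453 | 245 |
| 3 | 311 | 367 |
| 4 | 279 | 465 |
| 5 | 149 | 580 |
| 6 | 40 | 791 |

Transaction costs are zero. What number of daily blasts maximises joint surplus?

Bargaining reaches the level where marginal profit last exceeds marginal dust damage.
That holds through level 2 (453 ≥ 245) but not at 3 (311 < 367).

2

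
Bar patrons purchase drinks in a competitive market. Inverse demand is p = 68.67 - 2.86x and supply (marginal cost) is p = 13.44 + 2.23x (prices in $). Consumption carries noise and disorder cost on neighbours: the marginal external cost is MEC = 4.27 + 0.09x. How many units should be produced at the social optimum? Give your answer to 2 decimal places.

x* = 9.84

Social marginal benefit = demand − MEC = 64.40 - 2.95x.
Set SMB = MC: 64.40 - 2.95x = 13.44 + 2.23x → x* = 9.8378.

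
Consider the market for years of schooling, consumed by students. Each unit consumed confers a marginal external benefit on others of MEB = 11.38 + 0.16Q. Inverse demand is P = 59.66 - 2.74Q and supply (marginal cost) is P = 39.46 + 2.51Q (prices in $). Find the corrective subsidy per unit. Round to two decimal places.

subsidy = $12.37 per unit

Social marginal benefit = demand + MEB = 71.04 - 2.58Q.
Set SMB = MC: 71.04 - 2.58Q = 39.46 + 2.51Q → Q* = 6.2043.
The Pigouvian subsidy equals MEB at Q*: 11.38 + 0.16×6.2043 = 12.3727.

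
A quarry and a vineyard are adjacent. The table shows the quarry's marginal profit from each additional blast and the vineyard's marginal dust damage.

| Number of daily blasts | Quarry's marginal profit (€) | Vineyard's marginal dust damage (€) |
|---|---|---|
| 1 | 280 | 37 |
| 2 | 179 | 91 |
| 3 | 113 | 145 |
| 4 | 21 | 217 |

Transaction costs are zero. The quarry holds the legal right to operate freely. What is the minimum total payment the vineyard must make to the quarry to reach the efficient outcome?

Left alone the quarry would choose level 4 (marginal profit stays positive).
Efficient level: k* = 2 (marginal profit ≥ marginal dust damage through 2).
The vineyard must at least cover the quarry's forgone profit from cutting 4→2: 113 + 21 = 134.

€134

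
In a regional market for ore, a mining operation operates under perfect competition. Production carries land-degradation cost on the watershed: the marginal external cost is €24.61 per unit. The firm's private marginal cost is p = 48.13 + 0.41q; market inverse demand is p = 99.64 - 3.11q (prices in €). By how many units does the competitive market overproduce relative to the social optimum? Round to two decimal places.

Market equilibrium (private): 48.13 + 0.41q = 99.64 - 3.11q → q_m = 14.6335.
Social marginal cost = private MC + MEC = 72.74 + 0.41q.
Set SMC = demand: 72.74 + 0.41q = 99.64 - 3.11q → q* = 7.6420.
Gap = |14.6335 − 7.6420| = 6.9915.

6.99 units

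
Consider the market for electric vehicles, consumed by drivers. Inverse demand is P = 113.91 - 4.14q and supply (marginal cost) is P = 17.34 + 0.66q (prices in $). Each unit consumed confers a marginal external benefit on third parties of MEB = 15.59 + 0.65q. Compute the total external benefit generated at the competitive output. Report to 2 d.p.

$445.20

Market equilibrium (private): 17.34 + 0.66q = 113.91 - 4.14q → q_m = 20.1188.
Total external benefit = ∫₀^{q_m} (15.59 + 0.65q) dq = 15.59×20.1188 + ½×0.65×20.1188² = 445.2011.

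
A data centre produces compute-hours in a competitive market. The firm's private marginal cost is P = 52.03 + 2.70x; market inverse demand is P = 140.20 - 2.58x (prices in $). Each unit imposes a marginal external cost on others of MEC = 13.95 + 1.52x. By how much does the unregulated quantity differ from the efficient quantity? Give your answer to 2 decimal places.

5.78 units

Market equilibrium (private): 52.03 + 2.70x = 140.20 - 2.58x → x_m = 16.6989.
Social marginal cost = private MC + MEC = 65.98 + 4.22x.
Set SMC = demand: 65.98 + 4.22x = 140.20 - 2.58x → x* = 10.9147.
Gap = |16.6989 − 10.9147| = 5.7842.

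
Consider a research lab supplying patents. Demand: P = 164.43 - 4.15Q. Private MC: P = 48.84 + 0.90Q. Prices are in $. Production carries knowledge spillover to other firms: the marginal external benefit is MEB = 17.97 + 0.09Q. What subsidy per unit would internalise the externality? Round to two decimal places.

subsidy = $20.39 per unit

Social marginal cost = private MC − MEB = 30.87 + 0.81Q.
Set SMC = demand: 30.87 + 0.81Q = 164.43 - 4.15Q → Q* = 26.9274.
The Pigouvian subsidy equals MEB at Q*: 17.97 + 0.09×26.9274 = 20.3935.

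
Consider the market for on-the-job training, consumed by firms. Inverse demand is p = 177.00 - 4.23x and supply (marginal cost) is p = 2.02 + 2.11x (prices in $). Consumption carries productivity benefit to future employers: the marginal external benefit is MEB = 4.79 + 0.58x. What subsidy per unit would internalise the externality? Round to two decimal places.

Social marginal benefit = demand + MEB = 181.79 - 3.65x.
Set SMB = MC: 181.79 - 3.65x = 2.02 + 2.11x → x* = 31.2101.
The Pigouvian subsidy equals MEB at x*: 4.79 + 0.58×31.2101 = 22.8919.

subsidy = $22.89 per unit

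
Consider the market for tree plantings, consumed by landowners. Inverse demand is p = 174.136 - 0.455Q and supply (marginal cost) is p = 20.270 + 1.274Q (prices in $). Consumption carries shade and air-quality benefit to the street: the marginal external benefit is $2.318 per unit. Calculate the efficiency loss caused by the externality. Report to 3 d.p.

Market equilibrium (private): 20.270 + 1.274Q = 174.136 - 0.455Q → Q_m = 88.9913.
Social marginal benefit = demand + MEB = 176.454 - 0.455Q.
Set SMB = MC: 176.454 - 0.455Q = 20.270 + 1.274Q → Q* = 90.3320.
Between Q* and Q_m the wedge SMB − MC runs linearly from 0 to MEB(Q_m), so the loss is a triangle.
DWL = ½ × 1.3407 × 2.3180 = 1.5539.

DWL = $1.554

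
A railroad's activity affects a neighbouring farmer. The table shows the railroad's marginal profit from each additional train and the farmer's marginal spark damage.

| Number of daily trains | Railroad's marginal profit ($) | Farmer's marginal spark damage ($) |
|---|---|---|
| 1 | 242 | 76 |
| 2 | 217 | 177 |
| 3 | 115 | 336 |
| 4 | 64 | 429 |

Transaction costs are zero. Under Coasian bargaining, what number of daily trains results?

Bargaining reaches the level where marginal profit last exceeds marginal spark damage.
That holds through level 2 (217 ≥ 177) but not at 3 (115 < 336).

2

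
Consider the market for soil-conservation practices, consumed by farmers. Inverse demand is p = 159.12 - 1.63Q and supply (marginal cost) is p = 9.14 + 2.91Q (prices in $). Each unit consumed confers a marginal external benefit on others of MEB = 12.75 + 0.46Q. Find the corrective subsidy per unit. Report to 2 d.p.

subsidy = $31.10 per unit

Social marginal benefit = demand + MEB = 171.87 - 1.17Q.
Set SMB = MC: 171.87 - 1.17Q = 9.14 + 2.91Q → Q* = 39.8848.
The Pigouvian subsidy equals MEB at Q*: 12.75 + 0.46×39.8848 = 31.0970.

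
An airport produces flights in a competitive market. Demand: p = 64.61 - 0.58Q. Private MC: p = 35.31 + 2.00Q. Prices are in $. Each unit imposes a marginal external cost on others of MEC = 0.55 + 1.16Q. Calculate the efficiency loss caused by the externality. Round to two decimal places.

Market equilibrium (private): 35.31 + 2.00Q = 64.61 - 0.58Q → Q_m = 11.3566.
Social marginal cost = private MC + MEC = 35.86 + 3.16Q.
Set SMC = demand: 35.86 + 3.16Q = 64.61 - 0.58Q → Q* = 7.6872.
The loss is the area between SMC and demand from Q* to Q_m; with linear curves that's a triangle of height MEC(Q_m).
DWL = ½ × 3.6694 × 13.7236 = 25.1787.

DWL = $25.18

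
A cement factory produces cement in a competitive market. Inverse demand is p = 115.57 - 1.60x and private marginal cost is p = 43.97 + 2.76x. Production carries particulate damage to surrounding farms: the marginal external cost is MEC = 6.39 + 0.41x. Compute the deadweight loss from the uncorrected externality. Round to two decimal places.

Market equilibrium (private): 43.97 + 2.76x = 115.57 - 1.60x → x_m = 16.4220.
Social marginal cost = private MC + MEC = 50.36 + 3.17x.
Set SMC = demand: 50.36 + 3.17x = 115.57 - 1.60x → x* = 13.6709.
Between x* and x_m the wedge SMC − demand runs linearly from 0 to MEC(x_m), so the loss is a triangle.
DWL = ½ × 2.7511 × 13.1230 = 18.0513.

DWL = 18.05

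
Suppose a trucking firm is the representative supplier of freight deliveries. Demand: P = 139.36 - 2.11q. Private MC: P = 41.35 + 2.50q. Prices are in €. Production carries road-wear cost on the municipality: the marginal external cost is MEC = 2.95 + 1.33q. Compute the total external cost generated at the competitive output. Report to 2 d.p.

€363.30

Market equilibrium (private): 41.35 + 2.50q = 139.36 - 2.11q → q_m = 21.2603.
Total external cost = ∫₀^{q_m} (2.95 + 1.33q) dq = 2.95×21.2603 + ½×1.33×21.2603² = 363.2981.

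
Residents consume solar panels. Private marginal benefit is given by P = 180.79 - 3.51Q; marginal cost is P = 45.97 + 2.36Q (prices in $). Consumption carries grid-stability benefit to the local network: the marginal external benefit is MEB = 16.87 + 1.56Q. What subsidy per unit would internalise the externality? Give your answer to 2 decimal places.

Social marginal benefit = demand + MEB = 197.66 - 1.95Q.
Set SMB = MC: 197.66 - 1.95Q = 45.97 + 2.36Q → Q* = 35.1949.
The Pigouvian subsidy equals MEB at Q*: 16.87 + 1.56×35.1949 = 71.7740.

subsidy = $71.77 per unit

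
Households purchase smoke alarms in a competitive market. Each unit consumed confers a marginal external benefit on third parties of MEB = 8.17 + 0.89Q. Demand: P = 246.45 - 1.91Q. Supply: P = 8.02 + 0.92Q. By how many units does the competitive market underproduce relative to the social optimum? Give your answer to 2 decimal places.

42.86 units

Market equilibrium (private): 8.02 + 0.92Q = 246.45 - 1.91Q → Q_m = 84.2509.
Social marginal benefit = demand + MEB = 254.62 - 1.02Q.
Set SMB = MC: 254.62 - 1.02Q = 8.02 + 0.92Q → Q* = 127.1134.
Gap = |84.2509 − 127.1134| = 42.8625.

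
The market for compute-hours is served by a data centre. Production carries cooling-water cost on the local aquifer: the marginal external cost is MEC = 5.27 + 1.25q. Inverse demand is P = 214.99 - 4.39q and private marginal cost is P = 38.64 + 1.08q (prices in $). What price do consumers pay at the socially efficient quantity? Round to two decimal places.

Social marginal cost = private MC + MEC = 43.91 + 2.33q.
Set SMC = demand: 43.91 + 2.33q = 214.99 - 4.39q → q* = 25.4583.
Consumer price on the demand curve at q*: 214.99 − 4.39×25.4583 = 103.2281.

P = $103.23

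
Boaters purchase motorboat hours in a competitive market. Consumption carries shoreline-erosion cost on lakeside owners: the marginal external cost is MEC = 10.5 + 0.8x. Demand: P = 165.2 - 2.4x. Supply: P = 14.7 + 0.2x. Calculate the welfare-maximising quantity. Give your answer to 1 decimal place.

x* = 41.2

Social marginal benefit = demand − MEC = 154.7 - 3.2x.
Set SMB = MC: 154.7 - 3.2x = 14.7 + 0.2x → x* = 41.1765.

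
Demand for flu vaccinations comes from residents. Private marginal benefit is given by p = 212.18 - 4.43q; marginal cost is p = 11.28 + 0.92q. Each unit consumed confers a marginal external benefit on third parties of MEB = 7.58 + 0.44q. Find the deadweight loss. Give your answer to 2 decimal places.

DWL = 59.16

Market equilibrium (private): 11.28 + 0.92q = 212.18 - 4.43q → q_m = 37.5514.
Social marginal benefit = demand + MEB = 219.76 - 3.99q.
Set SMB = MC: 219.76 - 3.99q = 11.28 + 0.92q → q* = 42.4603.
The welfare-loss triangle has base |q_m − q*| and height MEB(q_m) (the vertical gap between SMB and MC is zero at q* and MEB at q_m).
DWL = ½ × 4.9089 × 24.1026 = 59.1586.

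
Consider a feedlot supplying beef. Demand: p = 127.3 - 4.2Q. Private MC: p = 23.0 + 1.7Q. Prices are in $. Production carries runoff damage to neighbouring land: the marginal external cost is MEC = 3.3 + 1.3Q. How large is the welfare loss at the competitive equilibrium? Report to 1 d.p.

DWL = $48.0

Market equilibrium (private): 23.0 + 1.7Q = 127.3 - 4.2Q → Q_m = 17.6780.
Social marginal cost = private MC + MEC = 26.3 + 3.0Q.
Set SMC = demand: 26.3 + 3.0Q = 127.3 - 4.2Q → Q* = 14.0278.
Height of the DWL triangle at Q_m is SMC(Q_m) − demand(Q_m) = MEC(Q_m) = 26.2814.
DWL = ½ × 3.6502 × 26.2814 = 47.9662.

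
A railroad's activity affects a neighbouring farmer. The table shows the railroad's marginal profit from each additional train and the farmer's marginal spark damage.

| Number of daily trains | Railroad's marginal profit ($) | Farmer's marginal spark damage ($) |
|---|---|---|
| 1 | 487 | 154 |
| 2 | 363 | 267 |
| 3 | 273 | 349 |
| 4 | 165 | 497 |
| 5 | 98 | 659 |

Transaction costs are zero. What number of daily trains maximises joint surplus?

2

Bargaining reaches the level where marginal profit last exceeds marginal spark damage.
That holds through level 2 (363 ≥ 267) but not at 3 (273 < 349).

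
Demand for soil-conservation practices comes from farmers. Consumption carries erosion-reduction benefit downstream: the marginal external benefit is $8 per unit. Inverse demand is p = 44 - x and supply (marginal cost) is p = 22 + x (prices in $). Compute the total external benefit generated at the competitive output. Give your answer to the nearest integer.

$88

Market equilibrium (private): 22 + x = 44 - x → x_m = 11.0000.
Total external benefit = MEB × x_m = 8 × 11.0000 = 88.0000.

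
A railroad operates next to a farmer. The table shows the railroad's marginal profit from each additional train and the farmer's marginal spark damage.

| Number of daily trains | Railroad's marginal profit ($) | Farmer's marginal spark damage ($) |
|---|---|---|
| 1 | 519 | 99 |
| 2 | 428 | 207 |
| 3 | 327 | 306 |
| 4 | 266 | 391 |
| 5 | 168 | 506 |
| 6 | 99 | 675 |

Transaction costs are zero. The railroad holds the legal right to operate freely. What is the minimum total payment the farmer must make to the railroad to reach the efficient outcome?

Left alone the railroad would choose level 6 (marginal profit stays positive).
Efficient level: k* = 3 (marginal profit ≥ marginal spark damage through 3).
The farmer must at least cover the railroad's forgone profit from cutting 6→3: 266 + 168 + 99 = 533.

$533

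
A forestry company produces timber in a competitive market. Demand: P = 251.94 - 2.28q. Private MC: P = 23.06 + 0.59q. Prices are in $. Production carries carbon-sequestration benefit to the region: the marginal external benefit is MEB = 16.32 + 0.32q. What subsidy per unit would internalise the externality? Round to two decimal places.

Social marginal cost = private MC − MEB = 6.74 + 0.27q.
Set SMC = demand: 6.74 + 0.27q = 251.94 - 2.28q → q* = 96.1569.
The Pigouvian subsidy equals MEB at q*: 16.32 + 0.32×96.1569 = 47.0902.

subsidy = $47.09 per unit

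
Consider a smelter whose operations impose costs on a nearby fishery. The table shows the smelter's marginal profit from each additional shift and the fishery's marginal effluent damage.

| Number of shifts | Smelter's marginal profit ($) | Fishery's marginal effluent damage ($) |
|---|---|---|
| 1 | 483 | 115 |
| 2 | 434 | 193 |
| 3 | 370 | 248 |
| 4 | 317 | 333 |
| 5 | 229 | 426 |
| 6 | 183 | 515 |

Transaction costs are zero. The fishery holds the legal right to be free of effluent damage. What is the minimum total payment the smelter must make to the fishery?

$556

Efficient level: marginal profit ≥ marginal effluent damage through level 3, so k* = 3.
With the fishery holding the right, the smelter must at least compensate total damage at k*: 115 + 193 + 248 = 556.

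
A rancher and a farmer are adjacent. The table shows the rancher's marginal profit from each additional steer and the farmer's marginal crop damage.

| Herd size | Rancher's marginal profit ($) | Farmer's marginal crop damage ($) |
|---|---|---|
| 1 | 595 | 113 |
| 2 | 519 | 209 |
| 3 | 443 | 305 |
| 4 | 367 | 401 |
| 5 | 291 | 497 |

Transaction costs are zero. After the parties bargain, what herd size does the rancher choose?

Bargaining reaches the level where marginal profit last exceeds marginal crop damage.
That holds through level 3 (443 ≥ 305) but not at 4 (367 < 401).

3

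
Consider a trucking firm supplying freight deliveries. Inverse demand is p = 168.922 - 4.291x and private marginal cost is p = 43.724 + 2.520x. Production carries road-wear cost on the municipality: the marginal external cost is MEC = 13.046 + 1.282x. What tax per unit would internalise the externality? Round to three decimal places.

tax = 30.812 per unit

Social marginal cost = private MC + MEC = 56.770 + 3.802x.
Set SMC = demand: 56.770 + 3.802x = 168.922 - 4.291x → x* = 13.8579.
The Pigouvian tax equals MEC at x*: 13.046 + 1.282×13.8579 = 30.8118.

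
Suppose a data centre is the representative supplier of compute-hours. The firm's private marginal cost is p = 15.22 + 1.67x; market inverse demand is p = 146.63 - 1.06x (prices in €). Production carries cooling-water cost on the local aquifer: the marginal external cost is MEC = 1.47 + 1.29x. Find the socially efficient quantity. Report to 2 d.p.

x* = 32.32

Social marginal cost = private MC + MEC = 16.69 + 2.96x.
Set SMC = demand: 16.69 + 2.96x = 146.63 - 1.06x → x* = 32.3234.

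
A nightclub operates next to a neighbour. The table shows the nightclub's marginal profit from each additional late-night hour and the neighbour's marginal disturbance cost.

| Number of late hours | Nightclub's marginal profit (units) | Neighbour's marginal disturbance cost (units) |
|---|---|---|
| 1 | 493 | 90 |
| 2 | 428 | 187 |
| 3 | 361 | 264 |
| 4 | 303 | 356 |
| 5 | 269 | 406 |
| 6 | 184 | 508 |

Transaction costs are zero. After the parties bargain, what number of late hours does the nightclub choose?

Bargaining reaches the level where marginal profit last exceeds marginal disturbance cost.
That holds through level 3 (361 ≥ 264) but not at 4 (303 < 356).

3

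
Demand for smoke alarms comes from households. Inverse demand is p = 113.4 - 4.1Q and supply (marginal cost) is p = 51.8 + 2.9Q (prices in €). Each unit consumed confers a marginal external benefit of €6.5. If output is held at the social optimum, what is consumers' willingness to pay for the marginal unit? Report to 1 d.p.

P = €73.5

Social marginal benefit = demand + MEB = 119.9 - 4.1Q.
Set SMB = MC: 119.9 - 4.1Q = 51.8 + 2.9Q → Q* = 9.7286.
Consumer price on the demand curve at Q*: 113.4 − 4.1×9.7286 = 73.5127.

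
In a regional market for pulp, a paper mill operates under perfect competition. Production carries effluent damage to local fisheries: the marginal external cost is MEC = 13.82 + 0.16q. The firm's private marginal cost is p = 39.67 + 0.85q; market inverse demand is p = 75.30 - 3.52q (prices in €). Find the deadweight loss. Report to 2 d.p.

Market equilibrium (private): 39.67 + 0.85q = 75.30 - 3.52q → q_m = 8.1533.
Social marginal cost = private MC + MEC = 53.49 + 1.01q.
Set SMC = demand: 53.49 + 1.01q = 75.30 - 3.52q → q* = 4.8146.
The welfare-loss triangle has base |q_m − q*| and height MEC(q_m) (the vertical gap between SMC and demand is zero at q* and MEC at q_m).
DWL = ½ × 3.3387 × 15.1245 = 25.2481.

DWL = €25.25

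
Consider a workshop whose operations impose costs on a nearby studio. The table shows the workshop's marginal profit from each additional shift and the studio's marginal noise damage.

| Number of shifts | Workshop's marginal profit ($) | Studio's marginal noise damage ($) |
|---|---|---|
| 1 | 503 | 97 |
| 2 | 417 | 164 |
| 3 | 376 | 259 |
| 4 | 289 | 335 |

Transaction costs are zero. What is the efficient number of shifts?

3

Bargaining reaches the level where marginal profit last exceeds marginal noise damage.
That holds through level 3 (376 ≥ 259) but not at 4 (289 < 335).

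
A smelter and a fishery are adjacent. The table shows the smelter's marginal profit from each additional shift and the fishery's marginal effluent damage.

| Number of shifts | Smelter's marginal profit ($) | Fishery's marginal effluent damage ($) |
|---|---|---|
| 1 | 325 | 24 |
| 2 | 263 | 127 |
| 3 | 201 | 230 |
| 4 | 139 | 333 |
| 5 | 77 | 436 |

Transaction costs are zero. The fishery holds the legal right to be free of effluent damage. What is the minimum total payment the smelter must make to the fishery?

$151

Efficient level: marginal profit ≥ marginal effluent damage through level 2, so k* = 2.
With the fishery holding the right, the smelter must at least compensate total damage at k*: 24 + 127 = 151.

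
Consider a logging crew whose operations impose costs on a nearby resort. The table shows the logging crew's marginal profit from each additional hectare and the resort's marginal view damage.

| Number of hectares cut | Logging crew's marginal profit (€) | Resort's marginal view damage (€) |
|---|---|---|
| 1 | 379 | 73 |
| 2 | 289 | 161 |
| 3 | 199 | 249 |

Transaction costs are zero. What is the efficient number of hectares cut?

2

Bargaining reaches the level where marginal profit last exceeds marginal view damage.
That holds through level 2 (289 ≥ 161) but not at 3 (199 < 249).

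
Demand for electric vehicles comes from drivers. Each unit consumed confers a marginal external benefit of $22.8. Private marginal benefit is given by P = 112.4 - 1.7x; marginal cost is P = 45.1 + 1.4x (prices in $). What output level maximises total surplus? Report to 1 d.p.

Social marginal benefit = demand + MEB = 135.2 - 1.7x.
Set SMB = MC: 135.2 - 1.7x = 45.1 + 1.4x → x* = 29.0645.

x* = 29.1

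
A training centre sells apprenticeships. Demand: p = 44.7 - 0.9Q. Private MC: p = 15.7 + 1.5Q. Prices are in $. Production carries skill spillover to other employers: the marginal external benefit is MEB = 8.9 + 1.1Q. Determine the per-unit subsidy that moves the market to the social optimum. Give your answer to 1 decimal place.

Social marginal cost = private MC − MEB = 6.8 + 0.4Q.
Set SMC = demand: 6.8 + 0.4Q = 44.7 - 0.9Q → Q* = 29.1538.
The Pigouvian subsidy equals MEB at Q*: 8.9 + 1.1×29.1538 = 40.9692.

subsidy = $41.0 per unit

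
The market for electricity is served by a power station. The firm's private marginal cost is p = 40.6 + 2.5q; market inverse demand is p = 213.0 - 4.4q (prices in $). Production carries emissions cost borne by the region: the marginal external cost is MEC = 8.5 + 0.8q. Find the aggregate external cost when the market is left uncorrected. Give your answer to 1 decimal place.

$462.1

Market equilibrium (private): 40.6 + 2.5q = 213.0 - 4.4q → q_m = 24.9855.
Total external cost = ∫₀^{q_m} (8.5 + 0.8q) dq = 8.5×24.9855 + ½×0.8×24.9855² = 462.0868.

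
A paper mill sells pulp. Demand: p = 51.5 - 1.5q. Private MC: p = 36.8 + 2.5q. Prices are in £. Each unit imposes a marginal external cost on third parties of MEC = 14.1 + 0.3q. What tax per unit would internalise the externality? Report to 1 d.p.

tax = £14.1 per unit

Social marginal cost = private MC + MEC = 50.9 + 2.8q.
Set SMC = demand: 50.9 + 2.8q = 51.5 - 1.5q → q* = 0.1395.
The Pigouvian tax equals MEC at q*: 14.1 + 0.3×0.1395 = 14.1419.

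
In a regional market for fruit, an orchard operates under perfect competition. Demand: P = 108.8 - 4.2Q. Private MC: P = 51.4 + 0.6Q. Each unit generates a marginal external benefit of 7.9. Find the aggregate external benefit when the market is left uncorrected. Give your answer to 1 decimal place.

Market equilibrium (private): 51.4 + 0.6Q = 108.8 - 4.2Q → Q_m = 11.9583.
Total external benefit = MEB × Q_m = 7.9 × 11.9583 = 94.4706.

94.5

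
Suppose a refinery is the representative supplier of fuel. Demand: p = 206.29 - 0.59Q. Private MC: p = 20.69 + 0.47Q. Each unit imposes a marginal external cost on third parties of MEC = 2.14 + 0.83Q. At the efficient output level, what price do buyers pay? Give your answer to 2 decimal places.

P = 149.02

Social marginal cost = private MC + MEC = 22.83 + 1.30Q.
Set SMC = demand: 22.83 + 1.30Q = 206.29 - 0.59Q → Q* = 97.0688.
Consumer price on the demand curve at Q*: 206.29 − 0.59×97.0688 = 149.0194.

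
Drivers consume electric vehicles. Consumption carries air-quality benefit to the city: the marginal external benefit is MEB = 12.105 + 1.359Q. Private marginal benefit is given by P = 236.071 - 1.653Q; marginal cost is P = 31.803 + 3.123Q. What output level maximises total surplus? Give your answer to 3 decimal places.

Social marginal benefit = demand + MEB = 248.176 - 0.294Q.
Set SMB = MC: 248.176 - 0.294Q = 31.803 + 3.123Q → Q* = 63.3225.

Q* = 63.323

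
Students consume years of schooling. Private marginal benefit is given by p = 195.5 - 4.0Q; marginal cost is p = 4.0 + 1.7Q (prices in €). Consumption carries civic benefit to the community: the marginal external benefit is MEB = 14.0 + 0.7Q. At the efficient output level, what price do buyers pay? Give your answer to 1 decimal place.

Social marginal benefit = demand + MEB = 209.5 - 3.3Q.
Set SMB = MC: 209.5 - 3.3Q = 4.0 + 1.7Q → Q* = 41.1000.
Consumer price on the demand curve at Q*: 195.5 − 4.0×41.1000 = 31.1000.

P = €31.1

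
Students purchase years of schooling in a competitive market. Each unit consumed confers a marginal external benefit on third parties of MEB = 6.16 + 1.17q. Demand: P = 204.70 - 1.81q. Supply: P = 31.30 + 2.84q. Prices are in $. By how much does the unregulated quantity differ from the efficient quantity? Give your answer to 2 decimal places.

14.31 units

Market equilibrium (private): 31.30 + 2.84q = 204.70 - 1.81q → q_m = 37.2903.
Social marginal benefit = demand + MEB = 210.86 - 0.64q.
Set SMB = MC: 210.86 - 0.64q = 31.30 + 2.84q → q* = 51.5977.
Gap = |37.2903 − 51.5977| = 14.3074.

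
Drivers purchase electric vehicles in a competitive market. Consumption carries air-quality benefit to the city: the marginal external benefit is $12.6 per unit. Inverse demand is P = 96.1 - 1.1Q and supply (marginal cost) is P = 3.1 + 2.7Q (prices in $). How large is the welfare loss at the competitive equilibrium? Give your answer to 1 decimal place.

Market equilibrium (private): 3.1 + 2.7Q = 96.1 - 1.1Q → Q_m = 24.4737.
Social marginal benefit = demand + MEB = 108.7 - 1.1Q.
Set SMB = MC: 108.7 - 1.1Q = 3.1 + 2.7Q → Q* = 27.7895.
Between Q* and Q_m the wedge SMB − MC runs linearly from 0 to MEB(Q_m), so the loss is a triangle.
DWL = ½ × 3.3158 × 12.6000 = 20.8895.

DWL = $20.9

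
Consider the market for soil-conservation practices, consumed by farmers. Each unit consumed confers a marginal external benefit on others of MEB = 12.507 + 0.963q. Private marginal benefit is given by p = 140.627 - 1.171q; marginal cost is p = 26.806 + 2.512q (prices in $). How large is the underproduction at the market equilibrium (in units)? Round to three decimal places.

15.540 units

Market equilibrium (private): 26.806 + 2.512q = 140.627 - 1.171q → q_m = 30.9044.
Social marginal benefit = demand + MEB = 153.134 - 0.208q.
Set SMB = MC: 153.134 - 0.208q = 26.806 + 2.512q → q* = 46.4441.
Gap = |30.9044 − 46.4441| = 15.5397.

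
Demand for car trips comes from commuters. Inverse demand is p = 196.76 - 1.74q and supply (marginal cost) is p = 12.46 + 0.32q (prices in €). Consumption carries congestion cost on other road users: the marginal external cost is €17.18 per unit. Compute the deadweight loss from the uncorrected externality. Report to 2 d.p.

DWL = €71.64

Market equilibrium (private): 12.46 + 0.32q = 196.76 - 1.74q → q_m = 89.4660.
Social marginal benefit = demand − MEC = 179.58 - 1.74q.
Set SMB = MC: 179.58 - 1.74q = 12.46 + 0.32q → q* = 81.1262.
The loss is the area between SMB and MC from q* to q_m; with linear curves that's a triangle of height MEC(q_m).
DWL = ½ × 8.3398 × 17.1800 = 71.6389.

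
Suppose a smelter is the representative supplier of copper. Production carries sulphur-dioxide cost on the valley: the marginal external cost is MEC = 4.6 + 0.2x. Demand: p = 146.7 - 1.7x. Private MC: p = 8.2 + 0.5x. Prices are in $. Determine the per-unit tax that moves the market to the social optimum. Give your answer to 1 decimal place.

tax = $15.8 per unit

Social marginal cost = private MC + MEC = 12.8 + 0.7x.
Set SMC = demand: 12.8 + 0.7x = 146.7 - 1.7x → x* = 55.7917.
The Pigouvian tax equals MEC at x*: 4.6 + 0.2×55.7917 = 15.7583.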